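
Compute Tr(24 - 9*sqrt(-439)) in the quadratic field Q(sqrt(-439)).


Tr(a + b*sqrt(d)) = (a + b*sqrt(d)) + (a - b*sqrt(d)) = 2a
= 2 * (24)
= 48

48


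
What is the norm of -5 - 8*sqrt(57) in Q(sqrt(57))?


N(a + b*sqrt(d)) = a^2 - d*b^2
= (-5)^2 - (57)*(-8)^2
= 25 - 3648
= -3623

-3623


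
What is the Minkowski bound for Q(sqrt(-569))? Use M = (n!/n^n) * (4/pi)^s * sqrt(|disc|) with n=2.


d = -569, d mod 4 = 3, so disc(K) = 4d = -2276; |disc(K)| = 2276
Imaginary quadratic field, so n = 2, s = r2 = 1, r1 = 0
M = (n!/n^n) * (4/pi)^s * sqrt(|disc(K)|) = (2!/2^2) * (4/pi)^1 * sqrt(2276)
= 0.5 * 1.273240 * 47.707442
= 30.3715

30.3715


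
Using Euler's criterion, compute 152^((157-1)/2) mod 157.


p = 157 is prime and the exponent is (p-1)/2 = 78, so by Euler's criterion 152^78 = (152/157) = +1 or -1 mod 157.
Compute by square-and-multiply:
  78 = 64 + 8 + 4 + 2 (binary 1001110)
  Repeated squaring mod 157: 152^1 = 152, 152^2 = 25, 152^4 = 154, 152^8 = 9, 152^16 = 81, 152^32 = 124, 152^64 = 147
  152^78 = 152^64 * 152^8 * 152^4 * 152^2 = 147 * 9 * 154 * 25 mod 157
    147 * 9 = 1323 = 67 mod 157
    67 * 154 = 10318 = 113 mod 157
    113 * 25 = 2825 = 156 mod 157
  152^78 = 156 mod 157
Result 156 = p - 1 = -1 mod 157: 152 is a quadratic non-residue mod 157. As a residue in [0, p-1] the value is 156.
152^78 mod 157 = 156

156


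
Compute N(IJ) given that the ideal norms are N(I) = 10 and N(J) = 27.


N(IJ) = N(I) * N(J)
= 10 * 27
= 270

270


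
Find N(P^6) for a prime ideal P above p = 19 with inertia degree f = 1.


N(P^a) = p^(a*f)
= 19^(6*1)
= 19^6
= 47045881

47045881


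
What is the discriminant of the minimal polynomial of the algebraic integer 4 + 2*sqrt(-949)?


The element 4 + 2*sqrt(-949) has minimal polynomial:
x^2 - 8*x + 3812
Discriminant = (-8)^2 - 4*(3812)
= 64 - 15248
= -15184

-15184


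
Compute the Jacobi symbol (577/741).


Compute (577/741) via quadratic reciprocity:
  reciprocity: (577/741) -> +(741/577)
  reduce: (164/577)
  pull out 2: (2/577) = +1  (since 577 mod 8 = 1)
  pull out 2: (2/577) = +1  (since 577 mod 8 = 1)
  reciprocity: (41/577) -> +(577/41)
  reduce: (3/41)
  reciprocity: (3/41) -> +(41/3)
  reduce: (2/3)
  pull out 2: (2/3) = -1  (since 3 mod 8 = 3)
  (1/3) = 1
Product of signs = -1

-1


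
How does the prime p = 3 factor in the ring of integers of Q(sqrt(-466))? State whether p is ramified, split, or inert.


K = Q(sqrt(-466)). Since d mod 4 = 2, disc(K) = -1864.
Check p | disc: -1864 mod 3 = 2.
p does not divide disc. Compute Legendre symbol (d/p):
2^((3-1)/2) mod 3 = -1
(d/p) = -1, so p is inert: (p) stays prime with e=1, f=2, g=1.
Therefore p is inert.

inert


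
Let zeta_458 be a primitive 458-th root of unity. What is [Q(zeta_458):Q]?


The degree equals Euler's totient phi(458).
458 = 2 * 229
phi(458) = 228

228


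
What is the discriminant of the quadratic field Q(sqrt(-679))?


For K = Q(sqrt(d)) with d squarefree: disc(K) = d if d = 1 mod 4, and disc(K) = 4d if d = 2 or 3 mod 4.
Here d = -679, and d mod 4 = 1.
d = 1 mod 4 (O_K = Z[(1+sqrt(d))/2]), so disc(K) = d = -679

-679


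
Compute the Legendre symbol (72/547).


p = 547 is prime, so compute (72/547) with the reciprocity algorithm (Jacobi-symbol steps: pull out 2s via (2/n), flip via reciprocity, reduce):
  pull out 2: (2/547) = -1  (since 547 mod 8 = 3)
  pull out 2: (2/547) = -1  (since 547 mod 8 = 3)
  pull out 2: (2/547) = -1  (since 547 mod 8 = 3)
  reciprocity: (9/547) -> +(547/9)
  reduce: (7/9)
  reciprocity: (7/9) -> +(9/7)
  reduce: (2/7)
  pull out 2: (2/7) = +1  (since 7 mod 8 = 7)
  (1/7) = 1
Product of signs = -1
(72/547) = -1

-1


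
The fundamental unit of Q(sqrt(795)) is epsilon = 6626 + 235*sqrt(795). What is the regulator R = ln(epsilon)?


epsilon = 6626 + 235*sqrt(795)
= 13251.9999
R = ln(13251.9999)
= 9.4919

9.4919


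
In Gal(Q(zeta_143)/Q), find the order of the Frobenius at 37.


The Frobenius at p in Gal(Q(zeta_n)/Q) = (Z/nZ)* is the class of p, so its order is ord_143(37), the smallest k >= 1 with 37^k = 1 mod 143.
n = 143 = 11 * 13, phi(143) = 120; the order divides phi(n).
Divisors of 120: 1, 2, 3, 4, 5, 6, 8, 10, 12, 15, 20, 24, 30, 40, 60, 120
Repeated squaring mod 143: 37^1 = 37, 37^2 = 82, 37^4 = 3, 37^8 = 9, 37^16 = 81, 37^32 = 126, 37^64 = 3
Test divisors in increasing order:
  k=1: 37^1 = 37 mod 143
  k=2: 37^2 = 82 mod 143
  k=3: 37^3 = 82 * 37 = 31 mod 143
  k=4: 37^4 = 3 mod 143
  k=5: 37^5 = 3 * 37 = 111 mod 143
  k=6: 37^6 = 3 * 82 = 103 mod 143
  k=8: 37^8 = 9 mod 143
  k=10: 37^10 = 9 * 82 = 23 mod 143
  k=12: 37^12 = 9 * 3 = 27 mod 143
  k=15: 37^15 = 9 * 3 * 82 * 37 = 122 mod 143
  k=20: 37^20 = 81 * 3 = 100 mod 143
  k=24: 37^24 = 81 * 9 = 14 mod 143
  k=30: 37^30 = 81 * 9 * 3 * 82 = 12 mod 143
  k=40: 37^40 = 126 * 9 = 133 mod 143
  k=60: 37^60 = 126 * 81 * 9 * 3 = 1 mod 143  <- first divisor giving 1
Order = 60

60


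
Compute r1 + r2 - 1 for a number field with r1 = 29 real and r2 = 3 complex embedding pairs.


By Dirichlet's unit theorem:
rank = r1 + r2 - 1
= 29 + 3 - 1
= 31

31


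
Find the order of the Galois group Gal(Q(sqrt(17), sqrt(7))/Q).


The 2 square roots of distinct primes are multiplicatively independent over Q,
so [K:Q] = 2^2 and Gal(K/Q) is isomorphic to (Z/2Z)^2.
|Gal| = 2^2 = 4

4


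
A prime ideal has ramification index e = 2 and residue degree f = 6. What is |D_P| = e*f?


|D_P| = e * f
= 2 * 6
= 12

12


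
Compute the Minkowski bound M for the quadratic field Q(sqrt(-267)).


d = -267, d mod 4 = 1, so disc(K) = d = -267; |disc(K)| = 267
Imaginary quadratic field, so n = 2, s = r2 = 1, r1 = 0
M = (n!/n^n) * (4/pi)^s * sqrt(|disc(K)|) = (2!/2^2) * (4/pi)^1 * sqrt(267)
= 0.5 * 1.273240 * 16.340135
= 10.4025

10.4025


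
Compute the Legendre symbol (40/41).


p = 41 is prime, so compute (40/41) with the reciprocity algorithm (Jacobi-symbol steps: pull out 2s via (2/n), flip via reciprocity, reduce):
  pull out 2: (2/41) = +1  (since 41 mod 8 = 1)
  pull out 2: (2/41) = +1  (since 41 mod 8 = 1)
  pull out 2: (2/41) = +1  (since 41 mod 8 = 1)
  reciprocity: (5/41) -> +(41/5)
  reduce: (1/5)
  (1/5) = 1
Product of signs = 1
(40/41) = 1

1


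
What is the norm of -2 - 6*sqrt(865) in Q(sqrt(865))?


N(a + b*sqrt(d)) = a^2 - d*b^2
= (-2)^2 - (865)*(-6)^2
= 4 - 31140
= -31136

-31136


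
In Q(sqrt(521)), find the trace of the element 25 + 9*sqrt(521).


Tr(a + b*sqrt(d)) = (a + b*sqrt(d)) + (a - b*sqrt(d)) = 2a
= 2 * (25)
= 50

50


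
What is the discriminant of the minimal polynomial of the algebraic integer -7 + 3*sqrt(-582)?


The element -7 + 3*sqrt(-582) has minimal polynomial:
x^2 + 14*x + 5287
Discriminant = (14)^2 - 4*(5287)
= 196 - 21148
= -20952

-20952


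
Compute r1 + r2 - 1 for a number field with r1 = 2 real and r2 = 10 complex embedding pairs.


By Dirichlet's unit theorem:
rank = r1 + r2 - 1
= 2 + 10 - 1
= 11

11


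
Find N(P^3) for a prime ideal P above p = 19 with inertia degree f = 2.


N(P^a) = p^(a*f)
= 19^(3*2)
= 19^6
= 47045881

47045881


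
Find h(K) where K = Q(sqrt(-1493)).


K = Q(sqrt(-1493)). d mod 4 = 3, so D = disc(K) = 4d = -5972
h(K) equals the number of primitive reduced positive-definite forms (a, b, c) = a*x^2 + b*x*y + c*y^2 with b^2 - 4ac = D,
where reduced means |b| <= a <= c, with b >= 0 whenever |b| = a or a = c, and primitive means gcd(a, b, c) = 1.
Reduced forces 3a^2 <= |D| = 5972, so 1 <= a <= 44; b must have the parity of D, and c = (b^2 - D)/(4a) must be an integer >= a.
Enumerate a = 1..44, b in [-a, a]:
  a=1: (1, 0, 1493)  [1]
  a=2: (2, 2, 747)  [1]
  a=3: (3, -2, 498), (3, 2, 498)  [2]
  a=4..5: none
  a=6: (6, -2, 249), (6, 2, 249)  [2]
  a=7..8: none
  a=9: (9, -2, 166), (9, 2, 166)  [2]
  a=10: none
  a=11: (11, -10, 138), (11, 10, 138)  [2]
  a=12..17: none
  a=18: (18, -2, 83), (18, 2, 83)  [2]
  a=19..21: none
  a=22: (22, -10, 69), (22, 10, 69)  [2]
  a=23: (23, -10, 66), (23, 10, 66)  [2]
  a=24..26: none
  a=27: (27, -20, 59), (27, 20, 59)  [2]
  a=28..32: none
  a=33: (33, -32, 53), (33, -10, 46), (33, 10, 46), (33, 32, 53)  [4]
  a=34..44: none
Total reduced forms: 1 + 1 + 2 + 2 + 2 + 2 + 2 + 2 + 2 + 2 + 4 = 22
h = 22

22


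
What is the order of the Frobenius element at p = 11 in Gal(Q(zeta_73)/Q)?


The Frobenius at p in Gal(Q(zeta_n)/Q) = (Z/nZ)* is the class of p, so its order is ord_73(11), the smallest k >= 1 with 11^k = 1 mod 73.
n = 73 = 73, phi(73) = 72; the order divides phi(n).
Divisors of 72: 1, 2, 3, 4, 6, 8, 9, 12, 18, 24, 36, 72
Repeated squaring mod 73: 11^1 = 11, 11^2 = 48, 11^4 = 41, 11^8 = 2, 11^16 = 4, 11^32 = 16, 11^64 = 37
Test divisors in increasing order:
  k=1: 11^1 = 11 mod 73
  k=2: 11^2 = 48 mod 73
  k=3: 11^3 = 48 * 11 = 17 mod 73
  k=4: 11^4 = 41 mod 73
  k=6: 11^6 = 41 * 48 = 70 mod 73
  k=8: 11^8 = 2 mod 73
  k=9: 11^9 = 2 * 11 = 22 mod 73
  k=12: 11^12 = 2 * 41 = 9 mod 73
  k=18: 11^18 = 4 * 48 = 46 mod 73
  k=24: 11^24 = 4 * 2 = 8 mod 73
  k=36: 11^36 = 16 * 41 = 72 mod 73
  k=72: 11^72 = 37 * 2 = 1 mod 73  <- first divisor giving 1
Order = 72

72


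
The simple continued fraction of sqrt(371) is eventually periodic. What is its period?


Run the CF algorithm for sqrt(371).
a_0 = floor(sqrt(371)) = 19; set m_0=0, q_0=1.
Recurrence: m' = q*a - m,  q' = (d - m'^2)/q,  a' = floor((a_0 + m')/q').
  step 1: m=19, q=10, a=3
  step 2: m=11, q=25, a=1
  step 3: m=14, q=7, a=4
  step 4: m=14, q=25, a=1
  step 5: m=11, q=10, a=3
  step 6: m=19, q=1, a=38
a_6 = 2*a_0 = 38, so the period closes here.
sqrt(371) = [19; 3, 1, 4, 1, 3, 38]
Period length = 6

6


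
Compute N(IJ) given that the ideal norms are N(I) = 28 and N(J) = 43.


N(IJ) = N(I) * N(J)
= 28 * 43
= 1204

1204


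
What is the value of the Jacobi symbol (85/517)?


Compute (85/517) via quadratic reciprocity:
  reciprocity: (85/517) -> +(517/85)
  reduce: (7/85)
  reciprocity: (7/85) -> +(85/7)
  reduce: (1/7)
  (1/7) = 1
Product of signs = 1

1


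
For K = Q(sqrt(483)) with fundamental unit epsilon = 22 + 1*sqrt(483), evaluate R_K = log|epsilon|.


epsilon = 22 + 1*sqrt(483)
= 43.9773
R = ln(43.9773)
= 3.7837

3.7837


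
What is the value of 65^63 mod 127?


p = 127 is prime and the exponent is (p-1)/2 = 63, so by Euler's criterion 65^63 = (65/127) = +1 or -1 mod 127.
Compute by square-and-multiply:
  63 = 32 + 16 + 8 + 4 + 2 + 1 (binary 111111)
  Repeated squaring mod 127: 65^1 = 65, 65^2 = 34, 65^4 = 13, 65^8 = 42, 65^16 = 113, 65^32 = 69
  65^63 = 65^32 * 65^16 * 65^8 * 65^4 * 65^2 * 65^1 = 69 * 113 * 42 * 13 * 34 * 65 mod 127
    69 * 113 = 7797 = 50 mod 127
    50 * 42 = 2100 = 68 mod 127
    68 * 13 = 884 = 122 mod 127
    122 * 34 = 4148 = 84 mod 127
    84 * 65 = 5460 = 126 mod 127
  65^63 = 126 mod 127
Result 126 = p - 1 = -1 mod 127: 65 is a quadratic non-residue mod 127. As a residue in [0, p-1] the value is 126.
65^63 mod 127 = 126

126


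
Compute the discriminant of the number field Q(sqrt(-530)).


For K = Q(sqrt(d)) with d squarefree: disc(K) = d if d = 1 mod 4, and disc(K) = 4d if d = 2 or 3 mod 4.
Here d = -530, and d mod 4 = 2.
d = 2 mod 4, not 1 (O_K = Z[sqrt(d)]), so disc(K) = 4d = 4 * (-530) = -2120

-2120


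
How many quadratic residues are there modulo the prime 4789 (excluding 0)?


For prime p, the number of non-zero quadratic residues is (p-1)/2.
= (4789-1)/2
= 2394

2394


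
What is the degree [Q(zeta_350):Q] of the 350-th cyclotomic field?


The degree equals Euler's totient phi(350).
350 = 2 * 5^2 * 7
phi(350) = 120

120


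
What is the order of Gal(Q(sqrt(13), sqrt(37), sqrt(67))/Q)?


The 3 square roots of distinct primes are multiplicatively independent over Q,
so [K:Q] = 2^3 and Gal(K/Q) is isomorphic to (Z/2Z)^3.
|Gal| = 2^3 = 8

8


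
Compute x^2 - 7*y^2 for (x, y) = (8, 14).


x^2 - d*y^2
= 8^2 - 7*14^2
= 64 - 1372
= -1308

-1308


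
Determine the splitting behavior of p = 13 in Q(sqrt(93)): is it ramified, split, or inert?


K = Q(sqrt(93)). Since d mod 4 = 1, disc(K) = 93.
Check p | disc: 93 mod 13 = 2.
p does not divide disc. Compute Legendre symbol (d/p):
2^((13-1)/2) mod 13 = -1
(d/p) = -1, so p is inert: (p) stays prime with e=1, f=2, g=1.
Therefore p is inert.

inert


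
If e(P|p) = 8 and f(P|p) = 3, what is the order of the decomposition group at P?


|D_P| = e * f
= 8 * 3
= 24

24


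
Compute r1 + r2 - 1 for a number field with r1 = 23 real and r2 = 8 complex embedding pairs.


By Dirichlet's unit theorem:
rank = r1 + r2 - 1
= 23 + 8 - 1
= 30

30


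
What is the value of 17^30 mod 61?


p = 61 is prime and the exponent is (p-1)/2 = 30, so by Euler's criterion 17^30 = (17/61) = +1 or -1 mod 61.
Compute by square-and-multiply:
  30 = 16 + 8 + 4 + 2 (binary 11110)
  Repeated squaring mod 61: 17^1 = 17, 17^2 = 45, 17^4 = 12, 17^8 = 22, 17^16 = 57
  17^30 = 17^16 * 17^8 * 17^4 * 17^2 = 57 * 22 * 12 * 45 mod 61
    57 * 22 = 1254 = 34 mod 61
    34 * 12 = 408 = 42 mod 61
    42 * 45 = 1890 = 60 mod 61
  17^30 = 60 mod 61
Result 60 = p - 1 = -1 mod 61: 17 is a quadratic non-residue mod 61. As a residue in [0, p-1] the value is 60.
17^30 mod 61 = 60

60


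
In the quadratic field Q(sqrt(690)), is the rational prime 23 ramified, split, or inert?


K = Q(sqrt(690)). Since d mod 4 = 2, disc(K) = 2760.
Check p | disc: 2760 mod 23 = 0.
p divides disc, so p ramifies: (p) = P^2 with e=2, f=1, g=1.
Therefore p is ramified.

ramified


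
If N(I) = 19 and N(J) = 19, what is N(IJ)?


N(IJ) = N(I) * N(J)
= 19 * 19
= 361

361


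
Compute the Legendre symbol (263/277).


p = 277 is prime, so compute (263/277) with the reciprocity algorithm (Jacobi-symbol steps: pull out 2s via (2/n), flip via reciprocity, reduce):
  reciprocity: (263/277) -> +(277/263)
  reduce: (14/263)
  pull out 2: (2/263) = +1  (since 263 mod 8 = 7)
  reciprocity: (7/263) -> -(263/7)
  reduce: (4/7)
  pull out 2: (2/7) = +1  (since 7 mod 8 = 7)
  pull out 2: (2/7) = +1  (since 7 mod 8 = 7)
  (1/7) = 1
Product of signs = -1
(263/277) = -1

-1


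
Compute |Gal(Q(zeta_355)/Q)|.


|Gal(Q(zeta_355)/Q)| = phi(355)
= 280

280


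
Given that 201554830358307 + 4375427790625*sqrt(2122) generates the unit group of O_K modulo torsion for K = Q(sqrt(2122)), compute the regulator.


epsilon = 201554830358307 + 4375427790625*sqrt(2122)
= 4.0311e+14
R = ln(4.0311e+14)
= 33.6302

33.6302


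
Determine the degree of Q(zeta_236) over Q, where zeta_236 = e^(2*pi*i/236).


The degree equals Euler's totient phi(236).
236 = 2^2 * 59
phi(236) = 116

116


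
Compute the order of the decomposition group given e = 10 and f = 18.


|D_P| = e * f
= 10 * 18
= 180

180


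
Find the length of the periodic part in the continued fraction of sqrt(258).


Run the CF algorithm for sqrt(258).
a_0 = floor(sqrt(258)) = 16; set m_0=0, q_0=1.
Recurrence: m' = q*a - m,  q' = (d - m'^2)/q,  a' = floor((a_0 + m')/q').
  step 1: m=16, q=2, a=16
  step 2: m=16, q=1, a=32
a_2 = 2*a_0 = 32, so the period closes here.
sqrt(258) = [16; 16, 32]
Period length = 2

2


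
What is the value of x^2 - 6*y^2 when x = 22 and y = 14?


x^2 - d*y^2
= 22^2 - 6*14^2
= 484 - 1176
= -692

-692


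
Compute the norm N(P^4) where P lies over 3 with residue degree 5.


N(P^a) = p^(a*f)
= 3^(4*5)
= 3^20
= 3486784401

3486784401


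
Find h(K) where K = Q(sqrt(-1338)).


K = Q(sqrt(-1338)). d mod 4 = 2, so D = disc(K) = 4d = -5352
h(K) equals the number of primitive reduced positive-definite forms (a, b, c) = a*x^2 + b*x*y + c*y^2 with b^2 - 4ac = D,
where reduced means |b| <= a <= c, with b >= 0 whenever |b| = a or a = c, and primitive means gcd(a, b, c) = 1.
Reduced forces 3a^2 <= |D| = 5352, so 1 <= a <= 42; b must have the parity of D, and c = (b^2 - D)/(4a) must be an integer >= a.
Enumerate a = 1..42, b in [-a, a]:
  a=1: (1, 0, 1338)  [1]
  a=2: (2, 0, 669)  [1]
  a=3: (3, 0, 446)  [1]
  a=4..5: none
  a=6: (6, 0, 223)  [1]
  a=7..10: none
  a=11: (11, -4, 122), (11, 4, 122)  [2]
  a=12: none
  a=13: (13, -2, 103), (13, 2, 103)  [2]
  a=14..18: none
  a=19: (19, -14, 73), (19, 14, 73)  [2]
  a=20..21: none
  a=22: (22, -4, 61), (22, 4, 61)  [2]
  a=23..25: none
  a=26: (26, -24, 57), (26, 24, 57)  [2]
  a=27..28: none
  a=29: (29, -10, 47), (29, 10, 47)  [2]
  a=30..32: none
  a=33: (33, -18, 43), (33, 18, 43)  [2]
  a=34..37: none
  a=38: (38, -24, 39), (38, 24, 39)  [2]
  a=39..42: none
Total reduced forms: 1 + 1 + 1 + 1 + 2 + 2 + 2 + 2 + 2 + 2 + 2 + 2 = 20
h = 20

20


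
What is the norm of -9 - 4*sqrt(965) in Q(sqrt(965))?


N(a + b*sqrt(d)) = a^2 - d*b^2
= (-9)^2 - (965)*(-4)^2
= 81 - 15440
= -15359

-15359


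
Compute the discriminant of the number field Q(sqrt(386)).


For K = Q(sqrt(d)) with d squarefree: disc(K) = d if d = 1 mod 4, and disc(K) = 4d if d = 2 or 3 mod 4.
Here d = 386, and d mod 4 = 2.
d = 2 mod 4, not 1 (O_K = Z[sqrt(d)]), so disc(K) = 4d = 4 * (386) = 1544

1544


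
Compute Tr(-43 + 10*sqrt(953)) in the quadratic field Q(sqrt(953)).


Tr(a + b*sqrt(d)) = (a + b*sqrt(d)) + (a - b*sqrt(d)) = 2a
= 2 * (-43)
= -86

-86


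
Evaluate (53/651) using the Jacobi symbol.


Compute (53/651) via quadratic reciprocity:
  reciprocity: (53/651) -> +(651/53)
  reduce: (15/53)
  reciprocity: (15/53) -> +(53/15)
  reduce: (8/15)
  pull out 2: (2/15) = +1  (since 15 mod 8 = 7)
  pull out 2: (2/15) = +1  (since 15 mod 8 = 7)
  pull out 2: (2/15) = +1  (since 15 mod 8 = 7)
  (1/15) = 1
Product of signs = 1

1


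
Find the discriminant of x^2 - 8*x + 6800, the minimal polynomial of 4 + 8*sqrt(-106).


The element 4 + 8*sqrt(-106) has minimal polynomial:
x^2 - 8*x + 6800
Discriminant = (-8)^2 - 4*(6800)
= 64 - 27200
= -27136

-27136


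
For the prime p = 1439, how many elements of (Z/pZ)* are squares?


For prime p, the number of non-zero quadratic residues is (p-1)/2.
= (1439-1)/2
= 719

719


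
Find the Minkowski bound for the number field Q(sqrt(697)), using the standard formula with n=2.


d = 697, d mod 4 = 1, so disc(K) = d = 697; |disc(K)| = 697
Real quadratic field, so n = 2, s = r2 = 0, r1 = 2
M = (n!/n^n) * (4/pi)^s * sqrt(|disc(K)|) = (2!/2^2) * (4/pi)^0 * sqrt(697)
= 0.5 * 1.000000 * 26.400758
= 13.2004

13.2004


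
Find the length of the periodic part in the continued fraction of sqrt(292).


Run the CF algorithm for sqrt(292).
a_0 = floor(sqrt(292)) = 17; set m_0=0, q_0=1.
Recurrence: m' = q*a - m,  q' = (d - m'^2)/q,  a' = floor((a_0 + m')/q').
  step 1: m=17, q=3, a=11
  step 2: m=16, q=12, a=2
  step 3: m=8, q=19, a=1
  step 4: m=11, q=9, a=3
  step 5: m=16, q=4, a=8
  step 6: m=16, q=9, a=3
  step 7: m=11, q=19, a=1
  step 8: m=8, q=12, a=2
  step 9: m=16, q=3, a=11
  step 10: m=17, q=1, a=34
a_10 = 2*a_0 = 34, so the period closes here.
sqrt(292) = [17; 11, 2, 1, 3, 8, 3, 1, 2, 11, 34]
Period length = 10

10


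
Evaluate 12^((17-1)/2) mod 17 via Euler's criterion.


p = 17 is prime and the exponent is (p-1)/2 = 8, so by Euler's criterion 12^8 = (12/17) = +1 or -1 mod 17.
Compute by square-and-multiply:
  8 = 8 (binary 1000)
  Repeated squaring mod 17: 12^1 = 12, 12^2 = 8, 12^4 = 13, 12^8 = 16
  12^8 = 16 mod 17
Result 16 = p - 1 = -1 mod 17: 12 is a quadratic non-residue mod 17. As a residue in [0, p-1] the value is 16.
12^8 mod 17 = 16

16


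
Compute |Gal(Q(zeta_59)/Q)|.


|Gal(Q(zeta_59)/Q)| = phi(59)
= 58

58


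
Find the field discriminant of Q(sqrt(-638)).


For K = Q(sqrt(d)) with d squarefree: disc(K) = d if d = 1 mod 4, and disc(K) = 4d if d = 2 or 3 mod 4.
Here d = -638, and d mod 4 = 2.
d = 2 mod 4, not 1 (O_K = Z[sqrt(d)]), so disc(K) = 4d = 4 * (-638) = -2552

-2552


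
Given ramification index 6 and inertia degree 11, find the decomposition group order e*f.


|D_P| = e * f
= 6 * 11
= 66

66


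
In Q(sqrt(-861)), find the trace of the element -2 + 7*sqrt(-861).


Tr(a + b*sqrt(d)) = (a + b*sqrt(d)) + (a - b*sqrt(d)) = 2a
= 2 * (-2)
= -4

-4


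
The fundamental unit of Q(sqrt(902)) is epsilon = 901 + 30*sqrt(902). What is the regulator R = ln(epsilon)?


epsilon = 901 + 30*sqrt(902)
= 1801.9994
R = ln(1801.9994)
= 7.4967

7.4967


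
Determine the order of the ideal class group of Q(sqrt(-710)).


K = Q(sqrt(-710)). d mod 4 = 2, so D = disc(K) = 4d = -2840
h(K) equals the number of primitive reduced positive-definite forms (a, b, c) = a*x^2 + b*x*y + c*y^2 with b^2 - 4ac = D,
where reduced means |b| <= a <= c, with b >= 0 whenever |b| = a or a = c, and primitive means gcd(a, b, c) = 1.
Reduced forces 3a^2 <= |D| = 2840, so 1 <= a <= 30; b must have the parity of D, and c = (b^2 - D)/(4a) must be an integer >= a.
Enumerate a = 1..30, b in [-a, a]:
  a=1: (1, 0, 710)  [1]
  a=2: (2, 0, 355)  [1]
  a=3: (3, -2, 237), (3, 2, 237)  [2]
  a=4: none
  a=5: (5, 0, 142)  [1]
  a=6: (6, -4, 119), (6, 4, 119)  [2]
  a=7: (7, -4, 102), (7, 4, 102)  [2]
  a=8: none
  a=9: (9, -2, 79), (9, 2, 79)  [2]
  a=10: (10, 0, 71)  [1]
  a=11: (11, -8, 66), (11, 8, 66)  [2]
  a=12..13: none
  a=14: (14, -4, 51), (14, 4, 51)  [2]
  a=15: (15, -10, 49), (15, 10, 49)  [2]
  a=16: none
  a=17: (17, -4, 42), (17, 4, 42)  [2]
  a=18: (18, -16, 43), (18, 16, 43)  [2]
  a=19..20: none
  a=21: (21, -10, 35), (21, -4, 34), (21, 4, 34), (21, 10, 35)  [4]
  a=22: (22, -8, 33), (22, 8, 33)  [2]
  a=23: (23, -14, 33), (23, 14, 33)  [2]
  a=24..26: none
  a=27: (27, -20, 30), (27, 20, 30)  [2]
  a=28..30: none
Total reduced forms: 1 + 1 + 2 + 1 + 2 + 2 + 2 + 1 + 2 + 2 + 2 + 2 + 2 + 4 + 2 + 2 + 2 = 32
h = 32

32


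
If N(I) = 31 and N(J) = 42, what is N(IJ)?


N(IJ) = N(I) * N(J)
= 31 * 42
= 1302

1302


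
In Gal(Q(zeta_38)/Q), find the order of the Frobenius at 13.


The Frobenius at p in Gal(Q(zeta_n)/Q) = (Z/nZ)* is the class of p, so its order is ord_38(13), the smallest k >= 1 with 13^k = 1 mod 38.
n = 38 = 2 * 19, phi(38) = 18; the order divides phi(n).
Divisors of 18: 1, 2, 3, 6, 9, 18
Repeated squaring mod 38: 13^1 = 13, 13^2 = 17, 13^4 = 23, 13^8 = 35, 13^16 = 9
Test divisors in increasing order:
  k=1: 13^1 = 13 mod 38
  k=2: 13^2 = 17 mod 38
  k=3: 13^3 = 17 * 13 = 31 mod 38
  k=6: 13^6 = 23 * 17 = 11 mod 38
  k=9: 13^9 = 35 * 13 = 37 mod 38
  k=18: 13^18 = 9 * 17 = 1 mod 38  <- first divisor giving 1
Order = 18

18


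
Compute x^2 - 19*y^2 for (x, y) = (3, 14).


x^2 - d*y^2
= 3^2 - 19*14^2
= 9 - 3724
= -3715

-3715


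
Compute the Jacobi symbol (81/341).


Compute (81/341) via quadratic reciprocity:
  reciprocity: (81/341) -> +(341/81)
  reduce: (17/81)
  reciprocity: (17/81) -> +(81/17)
  reduce: (13/17)
  reciprocity: (13/17) -> +(17/13)
  reduce: (4/13)
  pull out 2: (2/13) = -1  (since 13 mod 8 = 5)
  pull out 2: (2/13) = -1  (since 13 mod 8 = 5)
  (1/13) = 1
Product of signs = 1

1


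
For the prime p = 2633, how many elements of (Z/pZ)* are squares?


For prime p, the number of non-zero quadratic residues is (p-1)/2.
= (2633-1)/2
= 1316

1316


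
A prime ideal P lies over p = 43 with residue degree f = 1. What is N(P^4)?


N(P^a) = p^(a*f)
= 43^(4*1)
= 43^4
= 3418801

3418801


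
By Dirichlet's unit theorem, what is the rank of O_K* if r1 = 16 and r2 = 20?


By Dirichlet's unit theorem:
rank = r1 + r2 - 1
= 16 + 20 - 1
= 35

35


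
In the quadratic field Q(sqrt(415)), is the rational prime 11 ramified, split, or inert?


K = Q(sqrt(415)). Since d mod 4 = 3, disc(K) = 1660.
Check p | disc: 1660 mod 11 = 10.
p does not divide disc. Compute Legendre symbol (d/p):
8^((11-1)/2) mod 11 = -1
(d/p) = -1, so p is inert: (p) stays prime with e=1, f=2, g=1.
Therefore p is inert.

inert


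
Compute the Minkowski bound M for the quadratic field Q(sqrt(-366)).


d = -366, d mod 4 = 2, so disc(K) = 4d = -1464; |disc(K)| = 1464
Imaginary quadratic field, so n = 2, s = r2 = 1, r1 = 0
M = (n!/n^n) * (4/pi)^s * sqrt(|disc(K)|) = (2!/2^2) * (4/pi)^1 * sqrt(1464)
= 0.5 * 1.273240 * 38.262253
= 24.3585

24.3585


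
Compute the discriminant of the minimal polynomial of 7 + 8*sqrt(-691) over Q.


The element 7 + 8*sqrt(-691) has minimal polynomial:
x^2 - 14*x + 44273
Discriminant = (-14)^2 - 4*(44273)
= 196 - 177092
= -176896

-176896


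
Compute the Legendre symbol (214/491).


p = 491 is prime, so compute (214/491) with the reciprocity algorithm (Jacobi-symbol steps: pull out 2s via (2/n), flip via reciprocity, reduce):
  pull out 2: (2/491) = -1  (since 491 mod 8 = 3)
  reciprocity: (107/491) -> -(491/107)
  reduce: (63/107)
  reciprocity: (63/107) -> -(107/63)
  reduce: (44/63)
  pull out 2: (2/63) = +1  (since 63 mod 8 = 7)
  pull out 2: (2/63) = +1  (since 63 mod 8 = 7)
  reciprocity: (11/63) -> -(63/11)
  reduce: (8/11)
  pull out 2: (2/11) = -1  (since 11 mod 8 = 3)
  pull out 2: (2/11) = -1  (since 11 mod 8 = 3)
  pull out 2: (2/11) = -1  (since 11 mod 8 = 3)
  (1/11) = 1
Product of signs = -1
(214/491) = -1

-1


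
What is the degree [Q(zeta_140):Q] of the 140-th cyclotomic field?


The degree equals Euler's totient phi(140).
140 = 2^2 * 5 * 7
phi(140) = 48

48


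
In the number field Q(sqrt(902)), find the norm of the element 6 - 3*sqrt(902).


N(a + b*sqrt(d)) = a^2 - d*b^2
= (6)^2 - (902)*(-3)^2
= 36 - 8118
= -8082

-8082


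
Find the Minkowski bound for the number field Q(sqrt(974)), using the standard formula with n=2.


d = 974, d mod 4 = 2, so disc(K) = 4d = 3896; |disc(K)| = 3896
Real quadratic field, so n = 2, s = r2 = 0, r1 = 2
M = (n!/n^n) * (4/pi)^s * sqrt(|disc(K)|) = (2!/2^2) * (4/pi)^0 * sqrt(3896)
= 0.5 * 1.000000 * 62.417946
= 31.2090

31.2090


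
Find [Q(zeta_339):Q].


The degree equals Euler's totient phi(339).
339 = 3 * 113
phi(339) = 224

224


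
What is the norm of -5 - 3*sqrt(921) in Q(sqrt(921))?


N(a + b*sqrt(d)) = a^2 - d*b^2
= (-5)^2 - (921)*(-3)^2
= 25 - 8289
= -8264

-8264


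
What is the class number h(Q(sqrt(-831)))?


K = Q(sqrt(-831)). d mod 4 = 1, so D = disc(K) = d = -831
h(K) equals the number of primitive reduced positive-definite forms (a, b, c) = a*x^2 + b*x*y + c*y^2 with b^2 - 4ac = D,
where reduced means |b| <= a <= c, with b >= 0 whenever |b| = a or a = c, and primitive means gcd(a, b, c) = 1.
Reduced forces 3a^2 <= |D| = 831, so 1 <= a <= 16; b must have the parity of D, and c = (b^2 - D)/(4a) must be an integer >= a.
Enumerate a = 1..16, b in [-a, a]:
  a=1: (1, 1, 208)  [1]
  a=2: (2, -1, 104), (2, 1, 104)  [2]
  a=3: (3, 3, 70)  [1]
  a=4: (4, -1, 52), (4, 1, 52)  [2]
  a=5: (5, -3, 42), (5, 3, 42)  [2]
  a=6: (6, -3, 35), (6, 3, 35)  [2]
  a=7: (7, -3, 30), (7, 3, 30)  [2]
  a=8: (8, -1, 26), (8, 1, 26)  [2]
  a=9: none
  a=10: (10, -7, 22), (10, -3, 21), (10, 3, 21), (10, 7, 22)  [4]
  a=11: (11, -7, 20), (11, 7, 20)  [2]
  a=12: (12, -9, 19), (12, 9, 19)  [2]
  a=13: (13, -1, 16), (13, 1, 16)  [2]
  a=14: (14, -11, 17), (14, -3, 15), (14, 3, 15), (14, 11, 17)  [4]
  a=15..16: none
Total reduced forms: 1 + 2 + 1 + 2 + 2 + 2 + 2 + 2 + 4 + 2 + 2 + 2 + 4 = 28
h = 28

28


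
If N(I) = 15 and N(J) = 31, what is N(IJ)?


N(IJ) = N(I) * N(J)
= 15 * 31
= 465

465


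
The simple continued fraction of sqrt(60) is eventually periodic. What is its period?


Run the CF algorithm for sqrt(60).
a_0 = floor(sqrt(60)) = 7; set m_0=0, q_0=1.
Recurrence: m' = q*a - m,  q' = (d - m'^2)/q,  a' = floor((a_0 + m')/q').
  step 1: m=7, q=11, a=1
  step 2: m=4, q=4, a=2
  step 3: m=4, q=11, a=1
  step 4: m=7, q=1, a=14
a_4 = 2*a_0 = 14, so the period closes here.
sqrt(60) = [7; 1, 2, 1, 14]
Period length = 4

4


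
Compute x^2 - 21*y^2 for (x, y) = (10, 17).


x^2 - d*y^2
= 10^2 - 21*17^2
= 100 - 6069
= -5969

-5969


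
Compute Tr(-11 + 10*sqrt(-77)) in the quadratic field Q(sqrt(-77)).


Tr(a + b*sqrt(d)) = (a + b*sqrt(d)) + (a - b*sqrt(d)) = 2a
= 2 * (-11)
= -22

-22


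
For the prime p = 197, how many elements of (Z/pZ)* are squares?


For prime p, the number of non-zero quadratic residues is (p-1)/2.
= (197-1)/2
= 98

98


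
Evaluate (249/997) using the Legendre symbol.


p = 997 is prime, so compute (249/997) with the reciprocity algorithm (Jacobi-symbol steps: pull out 2s via (2/n), flip via reciprocity, reduce):
  reciprocity: (249/997) -> +(997/249)
  reduce: (1/249)
  (1/249) = 1
Product of signs = 1
(249/997) = 1

1


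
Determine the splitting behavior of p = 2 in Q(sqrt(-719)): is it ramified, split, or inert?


K = Q(sqrt(-719)). Since d mod 4 = 1, disc(K) = -719.
Check p | disc: -719 mod 2 = 1.
p=2 does not divide disc (d is 1 mod 4). 2 splits iff d = 1 mod 8.
d mod 8 = 1, so (d/2) = 1.
(d/p) = 1, so p splits: (p) = P*P' with e=1, f=1, g=2.
Therefore p is split.

split


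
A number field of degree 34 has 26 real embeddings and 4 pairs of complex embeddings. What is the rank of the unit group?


By Dirichlet's unit theorem:
rank = r1 + r2 - 1
= 26 + 4 - 1
= 29

29


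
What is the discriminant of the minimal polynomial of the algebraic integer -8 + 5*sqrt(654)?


The element -8 + 5*sqrt(654) has minimal polynomial:
x^2 + 16*x - 16286
Discriminant = (16)^2 - 4*(-16286)
= 256 + 65144
= 65400

65400


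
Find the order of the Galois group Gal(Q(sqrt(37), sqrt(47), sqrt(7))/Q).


The 3 square roots of distinct primes are multiplicatively independent over Q,
so [K:Q] = 2^3 and Gal(K/Q) is isomorphic to (Z/2Z)^3.
|Gal| = 2^3 = 8

8


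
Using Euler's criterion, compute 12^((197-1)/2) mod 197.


p = 197 is prime and the exponent is (p-1)/2 = 98, so by Euler's criterion 12^98 = (12/197) = +1 or -1 mod 197.
Compute by square-and-multiply:
  98 = 64 + 32 + 2 (binary 1100010)
  Repeated squaring mod 197: 12^1 = 12, 12^2 = 144, 12^4 = 51, 12^8 = 40, 12^16 = 24, 12^32 = 182, 12^64 = 28
  12^98 = 12^64 * 12^32 * 12^2 = 28 * 182 * 144 mod 197
    28 * 182 = 5096 = 171 mod 197
    171 * 144 = 24624 = 196 mod 197
  12^98 = 196 mod 197
Result 196 = p - 1 = -1 mod 197: 12 is a quadratic non-residue mod 197. As a residue in [0, p-1] the value is 196.
12^98 mod 197 = 196

196


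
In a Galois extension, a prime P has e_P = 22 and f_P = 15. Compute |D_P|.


|D_P| = e * f
= 22 * 15
= 330

330


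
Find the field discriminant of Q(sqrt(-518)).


For K = Q(sqrt(d)) with d squarefree: disc(K) = d if d = 1 mod 4, and disc(K) = 4d if d = 2 or 3 mod 4.
Here d = -518, and d mod 4 = 2.
d = 2 mod 4, not 1 (O_K = Z[sqrt(d)]), so disc(K) = 4d = 4 * (-518) = -2072

-2072


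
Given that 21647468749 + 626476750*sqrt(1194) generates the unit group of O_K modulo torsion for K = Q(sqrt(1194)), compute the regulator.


epsilon = 21647468749 + 626476750*sqrt(1194)
= 4.3295e+10
R = ln(4.3295e+10)
= 24.4913

24.4913


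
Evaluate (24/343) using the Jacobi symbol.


Compute (24/343) via quadratic reciprocity:
  pull out 2: (2/343) = +1  (since 343 mod 8 = 7)
  pull out 2: (2/343) = +1  (since 343 mod 8 = 7)
  pull out 2: (2/343) = +1  (since 343 mod 8 = 7)
  reciprocity: (3/343) -> -(343/3)
  reduce: (1/3)
  (1/3) = 1
Product of signs = -1

-1


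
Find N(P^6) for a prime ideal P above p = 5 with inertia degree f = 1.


N(P^a) = p^(a*f)
= 5^(6*1)
= 5^6
= 15625

15625


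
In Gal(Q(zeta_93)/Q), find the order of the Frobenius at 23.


The Frobenius at p in Gal(Q(zeta_n)/Q) = (Z/nZ)* is the class of p, so its order is ord_93(23), the smallest k >= 1 with 23^k = 1 mod 93.
n = 93 = 3 * 31, phi(93) = 60; the order divides phi(n).
Divisors of 60: 1, 2, 3, 4, 5, 6, 10, 12, 15, 20, 30, 60
Repeated squaring mod 93: 23^1 = 23, 23^2 = 64, 23^4 = 4, 23^8 = 16, 23^16 = 70, 23^32 = 64
Test divisors in increasing order:
  k=1: 23^1 = 23 mod 93
  k=2: 23^2 = 64 mod 93
  k=3: 23^3 = 64 * 23 = 77 mod 93
  k=4: 23^4 = 4 mod 93
  k=5: 23^5 = 4 * 23 = 92 mod 93
  k=6: 23^6 = 4 * 64 = 70 mod 93
  k=10: 23^10 = 16 * 64 = 1 mod 93  <- first divisor giving 1
Order = 10

10


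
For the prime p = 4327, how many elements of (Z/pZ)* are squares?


For prime p, the number of non-zero quadratic residues is (p-1)/2.
= (4327-1)/2
= 2163

2163


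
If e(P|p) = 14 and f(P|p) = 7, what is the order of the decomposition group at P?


|D_P| = e * f
= 14 * 7
= 98

98


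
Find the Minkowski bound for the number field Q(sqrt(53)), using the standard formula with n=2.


d = 53, d mod 4 = 1, so disc(K) = d = 53; |disc(K)| = 53
Real quadratic field, so n = 2, s = r2 = 0, r1 = 2
M = (n!/n^n) * (4/pi)^s * sqrt(|disc(K)|) = (2!/2^2) * (4/pi)^0 * sqrt(53)
= 0.5 * 1.000000 * 7.280110
= 3.6401

3.6401


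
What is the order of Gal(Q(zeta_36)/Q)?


|Gal(Q(zeta_36)/Q)| = phi(36)
= 12

12


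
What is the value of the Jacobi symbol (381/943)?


Compute (381/943) via quadratic reciprocity:
  reciprocity: (381/943) -> +(943/381)
  reduce: (181/381)
  reciprocity: (181/381) -> +(381/181)
  reduce: (19/181)
  reciprocity: (19/181) -> +(181/19)
  reduce: (10/19)
  pull out 2: (2/19) = -1  (since 19 mod 8 = 3)
  reciprocity: (5/19) -> +(19/5)
  reduce: (4/5)
  pull out 2: (2/5) = -1  (since 5 mod 8 = 5)
  pull out 2: (2/5) = -1  (since 5 mod 8 = 5)
  (1/5) = 1
Product of signs = -1

-1


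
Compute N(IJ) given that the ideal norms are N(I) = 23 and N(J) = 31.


N(IJ) = N(I) * N(J)
= 23 * 31
= 713

713


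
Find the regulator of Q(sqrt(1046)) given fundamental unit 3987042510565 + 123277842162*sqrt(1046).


epsilon = 3987042510565 + 123277842162*sqrt(1046)
= 7.9741e+12
R = ln(7.9741e+12)
= 29.7072

29.7072


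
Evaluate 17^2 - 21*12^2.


x^2 - d*y^2
= 17^2 - 21*12^2
= 289 - 3024
= -2735

-2735


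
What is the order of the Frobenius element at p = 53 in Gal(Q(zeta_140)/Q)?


The Frobenius at p in Gal(Q(zeta_n)/Q) = (Z/nZ)* is the class of p, so its order is ord_140(53), the smallest k >= 1 with 53^k = 1 mod 140.
n = 140 = 2^2 * 5 * 7, phi(140) = 48; the order divides phi(n).
Divisors of 48: 1, 2, 3, 4, 6, 8, 12, 16, 24, 48
Repeated squaring mod 140: 53^1 = 53, 53^2 = 9, 53^4 = 81, 53^8 = 121, 53^16 = 81, 53^32 = 121
Test divisors in increasing order:
  k=1: 53^1 = 53 mod 140
  k=2: 53^2 = 9 mod 140
  k=3: 53^3 = 9 * 53 = 57 mod 140
  k=4: 53^4 = 81 mod 140
  k=6: 53^6 = 81 * 9 = 29 mod 140
  k=8: 53^8 = 121 mod 140
  k=12: 53^12 = 121 * 81 = 1 mod 140  <- first divisor giving 1
Order = 12

12


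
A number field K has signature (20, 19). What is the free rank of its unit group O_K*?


By Dirichlet's unit theorem:
rank = r1 + r2 - 1
= 20 + 19 - 1
= 38

38


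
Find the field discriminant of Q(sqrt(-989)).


For K = Q(sqrt(d)) with d squarefree: disc(K) = d if d = 1 mod 4, and disc(K) = 4d if d = 2 or 3 mod 4.
Here d = -989, and d mod 4 = 3.
d = 3 mod 4, not 1 (O_K = Z[sqrt(d)]), so disc(K) = 4d = 4 * (-989) = -3956

-3956


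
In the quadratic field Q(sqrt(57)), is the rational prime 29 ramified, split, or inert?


K = Q(sqrt(57)). Since d mod 4 = 1, disc(K) = 57.
Check p | disc: 57 mod 29 = 28.
p does not divide disc. Compute Legendre symbol (d/p):
28^((29-1)/2) mod 29 = 1
(d/p) = 1, so p splits: (p) = P*P' with e=1, f=1, g=2.
Therefore p is split.

split


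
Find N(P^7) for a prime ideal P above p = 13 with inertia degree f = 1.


N(P^a) = p^(a*f)
= 13^(7*1)
= 13^7
= 62748517

62748517


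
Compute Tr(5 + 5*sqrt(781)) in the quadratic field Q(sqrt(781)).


Tr(a + b*sqrt(d)) = (a + b*sqrt(d)) + (a - b*sqrt(d)) = 2a
= 2 * (5)
= 10

10


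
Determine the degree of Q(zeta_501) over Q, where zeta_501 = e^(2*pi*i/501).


The degree equals Euler's totient phi(501).
501 = 3 * 167
phi(501) = 332

332


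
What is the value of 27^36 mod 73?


p = 73 is prime and the exponent is (p-1)/2 = 36, so by Euler's criterion 27^36 = (27/73) = +1 or -1 mod 73.
Compute by square-and-multiply:
  36 = 32 + 4 (binary 100100)
  Repeated squaring mod 73: 27^1 = 27, 27^2 = 72, 27^4 = 1, 27^8 = 1, 27^16 = 1, 27^32 = 1
  27^36 = 27^32 * 27^4 = 1 * 1 mod 73
    1 * 1 = 1 = 1 mod 73
  27^36 = 1 mod 73
Result 1: 27 is a quadratic residue mod 73.
27^36 mod 73 = 1

1


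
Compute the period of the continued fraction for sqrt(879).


Run the CF algorithm for sqrt(879).
a_0 = floor(sqrt(879)) = 29; set m_0=0, q_0=1.
Recurrence: m' = q*a - m,  q' = (d - m'^2)/q,  a' = floor((a_0 + m')/q').
  step 1: m=29, q=38, a=1
  step 2: m=9, q=21, a=1
  step 3: m=12, q=35, a=1
  step 4: m=23, q=10, a=5
  step 5: m=27, q=15, a=3
  step 6: m=18, q=37, a=1
  step 7: m=19, q=14, a=3
  step 8: m=23, q=25, a=2
  step 9: m=27, q=6, a=9
  step 10: m=27, q=25, a=2
  step 11: m=23, q=14, a=3
  step 12: m=19, q=37, a=1
  step 13: m=18, q=15, a=3
  step 14: m=27, q=10, a=5
  step 15: m=23, q=35, a=1
  step 16: m=12, q=21, a=1
  step 17: m=9, q=38, a=1
  step 18: m=29, q=1, a=58
a_18 = 2*a_0 = 58, so the period closes here.
sqrt(879) = [29; 1, 1, 1, 5, 3, 1, 3, 2, 9, 2, 3, 1, 3, 5, 1, 1, 1, 58]
Period length = 18

18


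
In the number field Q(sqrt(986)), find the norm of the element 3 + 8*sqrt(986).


N(a + b*sqrt(d)) = a^2 - d*b^2
= (3)^2 - (986)*(8)^2
= 9 - 63104
= -63095

-63095


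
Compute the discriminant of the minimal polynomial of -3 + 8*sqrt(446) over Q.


The element -3 + 8*sqrt(446) has minimal polynomial:
x^2 + 6*x - 28535
Discriminant = (6)^2 - 4*(-28535)
= 36 + 114140
= 114176

114176


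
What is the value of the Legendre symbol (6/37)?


p = 37 is prime, so compute (6/37) with the reciprocity algorithm (Jacobi-symbol steps: pull out 2s via (2/n), flip via reciprocity, reduce):
  pull out 2: (2/37) = -1  (since 37 mod 8 = 5)
  reciprocity: (3/37) -> +(37/3)
  reduce: (1/3)
  (1/3) = 1
Product of signs = -1
(6/37) = -1

-1


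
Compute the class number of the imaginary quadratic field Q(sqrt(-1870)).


K = Q(sqrt(-1870)). d mod 4 = 2, so D = disc(K) = 4d = -7480
h(K) equals the number of primitive reduced positive-definite forms (a, b, c) = a*x^2 + b*x*y + c*y^2 with b^2 - 4ac = D,
where reduced means |b| <= a <= c, with b >= 0 whenever |b| = a or a = c, and primitive means gcd(a, b, c) = 1.
Reduced forces 3a^2 <= |D| = 7480, so 1 <= a <= 49; b must have the parity of D, and c = (b^2 - D)/(4a) must be an integer >= a.
Enumerate a = 1..49, b in [-a, a]:
  a=1: (1, 0, 1870)  [1]
  a=2: (2, 0, 935)  [1]
  a=3..4: none
  a=5: (5, 0, 374)  [1]
  a=6..9: none
  a=10: (10, 0, 187)  [1]
  a=11: (11, 0, 170)  [1]
  a=12..16: none
  a=17: (17, 0, 110)  [1]
  a=18: none
  a=19: (19, -14, 101), (19, 14, 101)  [2]
  a=20..21: none
  a=22: (22, 0, 85)  [1]
  a=23: (23, -8, 82), (23, 8, 82)  [2]
  a=24..33: none
  a=34: (34, 0, 55)  [1]
  a=35..37: none
  a=38: (38, -24, 53), (38, 24, 53)  [2]
  a=39..40: none
  a=41: (41, -8, 46), (41, 8, 46)  [2]
  a=42..49: none
Total reduced forms: 1 + 1 + 1 + 1 + 1 + 1 + 2 + 1 + 2 + 1 + 2 + 2 = 16
h = 16

16


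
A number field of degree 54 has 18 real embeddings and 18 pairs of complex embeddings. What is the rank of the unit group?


By Dirichlet's unit theorem:
rank = r1 + r2 - 1
= 18 + 18 - 1
= 35

35


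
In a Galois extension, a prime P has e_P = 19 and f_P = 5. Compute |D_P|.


|D_P| = e * f
= 19 * 5
= 95

95


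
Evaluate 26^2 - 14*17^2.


x^2 - d*y^2
= 26^2 - 14*17^2
= 676 - 4046
= -3370

-3370


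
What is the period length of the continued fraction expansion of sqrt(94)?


Run the CF algorithm for sqrt(94).
a_0 = floor(sqrt(94)) = 9; set m_0=0, q_0=1.
Recurrence: m' = q*a - m,  q' = (d - m'^2)/q,  a' = floor((a_0 + m')/q').
  step 1: m=9, q=13, a=1
  step 2: m=4, q=6, a=2
  step 3: m=8, q=5, a=3
  step 4: m=7, q=9, a=1
  step 5: m=2, q=10, a=1
  step 6: m=8, q=3, a=5
  step 7: m=7, q=15, a=1
  step 8: m=8, q=2, a=8
  step 9: m=8, q=15, a=1
  step 10: m=7, q=3, a=5
  step 11: m=8, q=10, a=1
  step 12: m=2, q=9, a=1
  step 13: m=7, q=5, a=3
  step 14: m=8, q=6, a=2
  step 15: m=4, q=13, a=1
  step 16: m=9, q=1, a=18
a_16 = 2*a_0 = 18, so the period closes here.
sqrt(94) = [9; 1, 2, 3, 1, 1, 5, 1, 8, 1, 5, 1, 1, 3, 2, 1, 18]
Period length = 16

16


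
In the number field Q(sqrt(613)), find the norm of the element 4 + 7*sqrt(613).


N(a + b*sqrt(d)) = a^2 - d*b^2
= (4)^2 - (613)*(7)^2
= 16 - 30037
= -30021

-30021
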